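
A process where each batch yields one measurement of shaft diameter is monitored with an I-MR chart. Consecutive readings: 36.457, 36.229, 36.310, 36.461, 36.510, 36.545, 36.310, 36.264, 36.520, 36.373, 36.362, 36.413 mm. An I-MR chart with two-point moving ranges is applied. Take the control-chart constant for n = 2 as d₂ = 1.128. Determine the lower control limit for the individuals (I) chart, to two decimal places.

36.08

X̄ = (36.457 + 36.229 + 36.310 + 36.461 + 36.510 + 36.545 + 36.310 + 36.264 + 36.520 + 36.373 + 36.362 + 36.413) / 12 = 36.3962
Moving ranges: 0.228, 0.081, 0.151, 0.049, 0.035, 0.235, 0.046, 0.256, 0.147, 0.011, 0.051; M̄R̄ = 1.2900 / 11 = 0.1173
LCL = X̄ − 3·M̄R̄/d₂ = 36.3962 − 3 × 0.1173 / 1.128 = 36.0843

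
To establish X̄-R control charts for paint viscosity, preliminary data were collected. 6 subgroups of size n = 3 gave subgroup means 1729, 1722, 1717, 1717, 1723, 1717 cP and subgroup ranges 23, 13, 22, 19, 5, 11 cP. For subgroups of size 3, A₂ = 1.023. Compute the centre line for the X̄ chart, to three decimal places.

X̄̄ = (1729 + 1722 + 1717 + 1717 + 1723 + 1717) / 6 = 10325.0000 / 6 = 1720.8333
CL = X̄̄ = 1720.8333

1720.833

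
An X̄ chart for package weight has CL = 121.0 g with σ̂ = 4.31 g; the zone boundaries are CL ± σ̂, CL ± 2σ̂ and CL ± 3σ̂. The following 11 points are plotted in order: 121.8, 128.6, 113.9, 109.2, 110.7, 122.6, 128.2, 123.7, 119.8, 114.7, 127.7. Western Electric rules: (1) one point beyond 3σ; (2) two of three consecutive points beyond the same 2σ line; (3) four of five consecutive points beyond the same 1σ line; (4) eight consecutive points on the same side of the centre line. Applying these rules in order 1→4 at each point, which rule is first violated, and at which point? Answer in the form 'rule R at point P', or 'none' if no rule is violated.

rule 2 at point 5

Zone of each point (C = within 1σ̂, B = 1σ̂–2σ̂, A = 2σ̂–3σ̂, * = beyond 3σ̂; sign = side of CL): 1:+C, 2:+B, 3:-B, 4:-A, 5:-A, 6:+C, 7:+B, 8:+C, 9:-C, 10:-B, 11:+B
Rule 2 (two of three consecutive points beyond the same 2σ limit) is satisfied at point 5.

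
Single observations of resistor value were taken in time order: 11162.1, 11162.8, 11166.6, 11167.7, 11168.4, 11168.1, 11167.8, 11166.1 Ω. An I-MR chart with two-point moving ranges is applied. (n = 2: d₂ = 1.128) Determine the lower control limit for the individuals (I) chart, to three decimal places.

11162.933

X̄ = (11162.1 + 11162.8 + 11166.6 + 11167.7 + 11168.4 + 11168.1 + 11167.8 + 11166.1) / 8 = 11166.2000
Moving ranges: 0.7, 3.8, 1.1, 0.7, 0.3, 0.3, 1.7; M̄R̄ = 8.6000 / 7 = 1.2286
LCL = X̄ − 3·M̄R̄/d₂ = 11166.2000 − 3 × 1.2286 / 1.128 = 11162.9325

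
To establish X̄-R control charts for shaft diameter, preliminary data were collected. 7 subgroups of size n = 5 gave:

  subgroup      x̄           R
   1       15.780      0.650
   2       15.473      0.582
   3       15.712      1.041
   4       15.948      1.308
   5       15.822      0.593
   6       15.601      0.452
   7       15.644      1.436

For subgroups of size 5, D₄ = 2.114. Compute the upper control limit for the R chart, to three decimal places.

R̄ = (0.650 + 0.582 + 1.041 + 1.308 + 0.593 + 0.452 + 1.436) / 7 = 6.0620 / 7 = 0.8660
UCL_R = D₄·R̄ = 2.114 × 0.8660 = 1.8307

1.831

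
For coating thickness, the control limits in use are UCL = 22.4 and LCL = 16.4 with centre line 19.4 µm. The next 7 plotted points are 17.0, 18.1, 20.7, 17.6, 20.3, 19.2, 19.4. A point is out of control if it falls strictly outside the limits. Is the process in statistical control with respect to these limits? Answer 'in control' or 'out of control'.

All 7 points lie within [16.4, 22.4].

in control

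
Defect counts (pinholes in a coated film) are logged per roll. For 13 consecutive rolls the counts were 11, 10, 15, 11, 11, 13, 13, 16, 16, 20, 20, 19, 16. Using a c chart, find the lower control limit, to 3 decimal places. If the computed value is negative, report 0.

c̄ = (11 + 10 + 15 + 11 + 11 + 13 + 13 + 16 + 16 + 20 + 20 + 19 + 16) / 13 = 191 / 13 = 14.6923
LCL = c̄ − 3√c̄ = 14.6923 − 3 × 3.8331 = 3.1931

3.193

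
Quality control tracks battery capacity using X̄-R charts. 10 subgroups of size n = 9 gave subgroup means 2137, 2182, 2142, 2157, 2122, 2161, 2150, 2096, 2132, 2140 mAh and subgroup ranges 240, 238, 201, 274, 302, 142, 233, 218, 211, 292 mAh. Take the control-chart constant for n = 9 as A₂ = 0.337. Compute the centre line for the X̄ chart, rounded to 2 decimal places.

X̄̄ = (2137 + 2182 + 2142 + 2157 + 2122 + 2161 + 2150 + 2096 + 2132 + 2140) / 10 = 21419.0000 / 10 = 2141.9000
CL = X̄̄ = 2141.9000

2141.90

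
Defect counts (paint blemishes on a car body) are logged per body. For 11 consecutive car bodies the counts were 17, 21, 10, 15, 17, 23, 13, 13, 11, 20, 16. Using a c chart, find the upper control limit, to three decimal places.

c̄ = (17 + 21 + 10 + 15 + 17 + 23 + 13 + 13 + 11 + 20 + 16) / 11 = 176 / 11 = 16.0000
UCL = c̄ + 3√c̄ = 16.0000 + 3 × √16.0000 = 16.0000 + 3 × 4.0000 = 28.0000

28.000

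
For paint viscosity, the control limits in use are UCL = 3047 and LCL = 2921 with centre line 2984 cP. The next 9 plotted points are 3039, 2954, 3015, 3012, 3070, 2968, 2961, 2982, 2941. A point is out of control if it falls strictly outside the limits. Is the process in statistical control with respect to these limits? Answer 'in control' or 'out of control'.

out of control

Compare each point to [2921, 3047]: sample 5 = 3070 > UCL.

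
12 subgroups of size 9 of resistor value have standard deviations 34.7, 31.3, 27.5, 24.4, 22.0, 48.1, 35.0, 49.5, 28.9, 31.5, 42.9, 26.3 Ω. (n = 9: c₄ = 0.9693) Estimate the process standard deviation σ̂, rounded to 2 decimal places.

s̄ = (34.7 + 31.3 + 27.5 + 24.4 + 22.0 + 48.1 + 35.0 + 49.5 + 28.9 + 31.5 + 42.9 + 26.3) / 12 = 33.5083
σ̂ = s̄ / c₄ = 33.5083 / 0.9693 = 34.5696

34.57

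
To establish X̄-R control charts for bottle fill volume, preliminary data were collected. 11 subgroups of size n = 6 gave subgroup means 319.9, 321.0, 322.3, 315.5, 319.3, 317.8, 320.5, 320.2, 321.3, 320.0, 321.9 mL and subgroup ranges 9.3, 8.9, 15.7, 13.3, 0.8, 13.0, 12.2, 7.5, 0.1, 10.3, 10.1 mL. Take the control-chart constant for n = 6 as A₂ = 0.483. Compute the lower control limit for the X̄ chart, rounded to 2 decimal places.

315.53

X̄̄ = (319.9 + 321.0 + 322.3 + 315.5 + 319.3 + 317.8 + 320.5 + 320.2 + 321.3 + 320.0 + 321.9) / 11 = 3519.7000 / 11 = 319.9727
R̄ = (9.3 + 8.9 + 15.7 + 13.3 + 0.8 + 13.0 + 12.2 + 7.5 + 0.1 + 10.3 + 10.1) / 11 = 101.2000 / 11 = 9.2000
LCL = X̄̄ − A₂·R̄ = 319.9727 − 0.483 × 9.2000 = 315.5291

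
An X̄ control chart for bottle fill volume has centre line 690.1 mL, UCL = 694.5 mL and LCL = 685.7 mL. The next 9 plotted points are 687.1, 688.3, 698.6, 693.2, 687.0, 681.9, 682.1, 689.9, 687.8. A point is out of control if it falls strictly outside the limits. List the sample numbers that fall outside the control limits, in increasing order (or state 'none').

Compare each point to [685.7, 694.5]: sample 3 = 698.6 > UCL; sample 6 = 681.9 < LCL; sample 7 = 682.1 < LCL.

3, 6, 7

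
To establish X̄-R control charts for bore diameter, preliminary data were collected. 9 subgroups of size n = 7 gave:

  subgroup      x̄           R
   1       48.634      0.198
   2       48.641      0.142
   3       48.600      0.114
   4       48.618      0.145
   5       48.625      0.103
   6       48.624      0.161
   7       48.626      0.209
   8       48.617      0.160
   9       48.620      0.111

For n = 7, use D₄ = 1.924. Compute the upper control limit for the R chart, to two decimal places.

0.29

R̄ = (0.198 + 0.142 + 0.114 + 0.145 + 0.103 + 0.161 + 0.209 + 0.160 + 0.111) / 9 = 1.3430 / 9 = 0.1492
UCL_R = D₄·R̄ = 1.924 × 0.1492 = 0.2871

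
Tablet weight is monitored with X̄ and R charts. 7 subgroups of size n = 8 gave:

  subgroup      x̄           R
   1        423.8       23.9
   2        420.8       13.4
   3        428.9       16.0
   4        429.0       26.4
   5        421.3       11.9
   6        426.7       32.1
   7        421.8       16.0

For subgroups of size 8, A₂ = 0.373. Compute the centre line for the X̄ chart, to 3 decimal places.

X̄̄ = (423.8 + 420.8 + 428.9 + 429.0 + 421.3 + 426.7 + 421.8) / 7 = 2972.3000 / 7 = 424.6143
CL = X̄̄ = 424.6143

424.614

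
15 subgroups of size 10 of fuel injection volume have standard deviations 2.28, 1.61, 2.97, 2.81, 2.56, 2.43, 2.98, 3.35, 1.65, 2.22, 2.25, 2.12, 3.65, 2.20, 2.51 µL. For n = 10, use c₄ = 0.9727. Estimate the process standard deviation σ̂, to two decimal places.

s̄ = (2.28 + 1.61 + 2.97 + 2.81 + 2.56 + 2.43 + 2.98 + 3.35 + 1.65 + 2.22 + 2.25 + 2.12 + 3.65 + 2.20 + 2.51) / 15 = 2.5060
σ̂ = s̄ / c₄ = 2.5060 / 0.9727 = 2.5763

2.58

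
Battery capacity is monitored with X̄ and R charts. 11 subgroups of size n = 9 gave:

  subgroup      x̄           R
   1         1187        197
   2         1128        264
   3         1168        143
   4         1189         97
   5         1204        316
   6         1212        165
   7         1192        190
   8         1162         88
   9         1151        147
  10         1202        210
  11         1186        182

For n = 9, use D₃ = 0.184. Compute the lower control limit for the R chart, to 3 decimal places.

33.438

R̄ = (197 + 264 + 143 + 97 + 316 + 165 + 190 + 88 + 147 + 210 + 182) / 11 = 1999.0000 / 11 = 181.7273
LCL_R = D₃·R̄ = 0.184 × 181.7273 = 33.4378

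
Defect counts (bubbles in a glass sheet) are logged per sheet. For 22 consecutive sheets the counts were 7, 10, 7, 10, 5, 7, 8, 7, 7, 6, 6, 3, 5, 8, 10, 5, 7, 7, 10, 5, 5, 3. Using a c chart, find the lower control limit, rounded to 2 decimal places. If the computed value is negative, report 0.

c̄ = (7 + 10 + 7 + 10 + 5 + 7 + 8 + 7 + 7 + 6 + 6 + 3 + 5 + 8 + 10 + 5 + 7 + 7 + 10 + 5 + 5 + 3) / 22 = 148 / 22 = 6.7273
LCL = c̄ − 3√c̄ = 6.7273 − 3 × 2.5937 = -1.0538 → 0 (cannot be negative)

0.00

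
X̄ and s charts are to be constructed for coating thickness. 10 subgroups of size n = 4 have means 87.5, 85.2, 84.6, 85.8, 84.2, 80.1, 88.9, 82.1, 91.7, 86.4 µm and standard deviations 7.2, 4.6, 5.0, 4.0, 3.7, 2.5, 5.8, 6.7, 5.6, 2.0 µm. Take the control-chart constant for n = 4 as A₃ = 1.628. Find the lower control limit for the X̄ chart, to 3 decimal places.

X̄̄ = (87.5 + 85.2 + 84.6 + 85.8 + 84.2 + 80.1 + 88.9 + 82.1 + 91.7 + 86.4) / 10 = 85.6500
s̄ = (7.2 + 4.6 + 5.0 + 4.0 + 3.7 + 2.5 + 5.8 + 6.7 + 5.6 + 2.0) / 10 = 4.7100
LCL = X̄̄ − A₃·s̄ = 85.6500 − 1.628 × 4.7100 = 77.9821

77.982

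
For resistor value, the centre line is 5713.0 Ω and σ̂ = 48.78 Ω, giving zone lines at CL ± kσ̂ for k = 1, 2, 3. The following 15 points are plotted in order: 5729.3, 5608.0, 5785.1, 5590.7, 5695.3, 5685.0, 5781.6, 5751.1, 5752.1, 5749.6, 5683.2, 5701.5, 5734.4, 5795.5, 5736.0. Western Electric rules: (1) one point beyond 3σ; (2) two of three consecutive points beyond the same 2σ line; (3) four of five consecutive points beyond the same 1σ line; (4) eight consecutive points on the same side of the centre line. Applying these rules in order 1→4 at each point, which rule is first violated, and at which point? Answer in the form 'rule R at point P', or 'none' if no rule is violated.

Zone of each point (C = within 1σ̂, B = 1σ̂–2σ̂, A = 2σ̂–3σ̂, * = beyond 3σ̂; sign = side of CL): 1:+C, 2:-A, 3:+B, 4:-A, 5:-C, 6:-C, 7:+B, 8:+C, 9:+C, 10:+C, 11:-C, 12:-C, 13:+C, 14:+B, 15:+C
Rule 2 (two of three consecutive points beyond the same 2σ limit) is satisfied at point 4.

rule 2 at point 4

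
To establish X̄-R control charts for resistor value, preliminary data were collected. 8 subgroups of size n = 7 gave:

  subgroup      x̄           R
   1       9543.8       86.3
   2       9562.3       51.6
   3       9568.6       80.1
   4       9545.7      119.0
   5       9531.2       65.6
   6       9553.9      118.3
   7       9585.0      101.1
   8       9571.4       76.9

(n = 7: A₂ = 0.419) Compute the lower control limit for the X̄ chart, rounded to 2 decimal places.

X̄̄ = (9543.8 + 9562.3 + 9568.6 + 9545.7 + 9531.2 + 9553.9 + 9585.0 + 9571.4) / 8 = 76461.9000 / 8 = 9557.7375
R̄ = (86.3 + 51.6 + 80.1 + 119.0 + 65.6 + 118.3 + 101.1 + 76.9) / 8 = 698.9000 / 8 = 87.3625
LCL = X̄̄ − A₂·R̄ = 9557.7375 − 0.419 × 87.3625 = 9521.1326

9521.13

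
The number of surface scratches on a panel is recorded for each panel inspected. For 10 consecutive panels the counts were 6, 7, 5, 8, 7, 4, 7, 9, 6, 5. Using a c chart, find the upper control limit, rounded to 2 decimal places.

13.99

c̄ = (6 + 7 + 5 + 8 + 7 + 4 + 7 + 9 + 6 + 5) / 10 = 64 / 10 = 6.4000
UCL = c̄ + 3√c̄ = 6.4000 + 3 × √6.4000 = 6.4000 + 3 × 2.5298 = 13.9895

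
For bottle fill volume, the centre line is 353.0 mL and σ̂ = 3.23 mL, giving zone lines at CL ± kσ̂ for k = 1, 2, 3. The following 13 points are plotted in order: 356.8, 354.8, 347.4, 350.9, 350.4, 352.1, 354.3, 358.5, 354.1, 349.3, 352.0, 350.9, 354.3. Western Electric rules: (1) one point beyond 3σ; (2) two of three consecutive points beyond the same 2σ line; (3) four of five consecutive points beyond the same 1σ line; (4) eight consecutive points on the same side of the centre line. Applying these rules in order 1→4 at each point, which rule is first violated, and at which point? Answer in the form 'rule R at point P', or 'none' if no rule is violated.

none

Zone of each point (C = within 1σ̂, B = 1σ̂–2σ̂, A = 2σ̂–3σ̂, * = beyond 3σ̂; sign = side of CL): 1:+B, 2:+C, 3:-B, 4:-C, 5:-C, 6:-C, 7:+C, 8:+B, 9:+C, 10:-B, 11:-C, 12:-C, 13:+C
No rule fires across all 13 points.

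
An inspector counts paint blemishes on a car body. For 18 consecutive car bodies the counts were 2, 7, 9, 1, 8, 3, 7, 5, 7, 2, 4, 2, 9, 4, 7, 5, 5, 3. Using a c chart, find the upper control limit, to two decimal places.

c̄ = (2 + 7 + 9 + 1 + 8 + 3 + 7 + 5 + 7 + 2 + 4 + 2 + 9 + 4 + 7 + 5 + 5 + 3) / 18 = 90 / 18 = 5.0000
UCL = c̄ + 3√c̄ = 5.0000 + 3 × √5.0000 = 5.0000 + 3 × 2.2361 = 11.7082

11.71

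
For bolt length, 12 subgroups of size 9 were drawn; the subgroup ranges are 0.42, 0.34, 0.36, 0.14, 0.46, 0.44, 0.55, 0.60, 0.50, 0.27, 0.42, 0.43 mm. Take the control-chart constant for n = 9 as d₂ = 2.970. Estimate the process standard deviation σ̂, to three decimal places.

0.138

R̄ = (0.42 + 0.34 + 0.36 + 0.14 + 0.46 + 0.44 + 0.55 + 0.60 + 0.50 + 0.27 + 0.42 + 0.43) / 12 = 0.4108
σ̂ = R̄ / d₂ = 0.4108 / 2.970 = 0.1383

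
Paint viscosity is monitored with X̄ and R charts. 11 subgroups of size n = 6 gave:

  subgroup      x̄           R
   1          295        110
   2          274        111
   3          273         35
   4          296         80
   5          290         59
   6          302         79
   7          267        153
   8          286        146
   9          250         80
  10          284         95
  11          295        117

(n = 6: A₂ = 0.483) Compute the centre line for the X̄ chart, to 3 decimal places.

282.909

X̄̄ = (295 + 274 + 273 + 296 + 290 + 302 + 267 + 286 + 250 + 284 + 295) / 11 = 3112.0000 / 11 = 282.9091
CL = X̄̄ = 282.9091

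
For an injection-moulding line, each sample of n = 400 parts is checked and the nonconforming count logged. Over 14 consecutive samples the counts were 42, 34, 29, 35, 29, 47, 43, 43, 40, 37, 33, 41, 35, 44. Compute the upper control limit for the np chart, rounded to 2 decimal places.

p̄ = Σdᵢ / (k·n) = 532 / (14 × 400) = 0.09500
UCL = np̄ + 3·√(np̄(1−p̄)) = 38.0000 + 3 × √(38.0000×0.90500) = 38.0000 + 3 × 5.8643 = 55.5929

55.59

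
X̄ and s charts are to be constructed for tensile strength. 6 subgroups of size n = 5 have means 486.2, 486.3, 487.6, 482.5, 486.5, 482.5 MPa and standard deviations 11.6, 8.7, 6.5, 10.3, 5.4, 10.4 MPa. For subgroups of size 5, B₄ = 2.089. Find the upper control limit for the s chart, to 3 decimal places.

s̄ = (11.6 + 8.7 + 6.5 + 10.3 + 5.4 + 10.4) / 6 = 8.8167
UCL_s = B₄·s̄ = 2.089 × 8.8167 = 18.4180

18.418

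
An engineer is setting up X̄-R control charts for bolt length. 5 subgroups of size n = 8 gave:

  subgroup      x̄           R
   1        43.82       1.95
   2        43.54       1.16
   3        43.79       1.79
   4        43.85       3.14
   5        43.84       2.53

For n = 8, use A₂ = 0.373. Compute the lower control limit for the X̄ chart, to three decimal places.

X̄̄ = (43.82 + 43.54 + 43.79 + 43.85 + 43.84) / 5 = 218.8400 / 5 = 43.7680
R̄ = (1.95 + 1.16 + 1.79 + 3.14 + 2.53) / 5 = 10.5700 / 5 = 2.1140
LCL = X̄̄ − A₂·R̄ = 43.7680 − 0.373 × 2.1140 = 42.9795

42.979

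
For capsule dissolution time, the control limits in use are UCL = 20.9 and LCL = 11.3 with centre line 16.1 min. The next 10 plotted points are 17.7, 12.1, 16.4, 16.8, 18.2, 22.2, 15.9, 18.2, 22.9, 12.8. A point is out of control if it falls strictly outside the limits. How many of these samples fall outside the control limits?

2

Compare each point to [11.3, 20.9]: sample 6 = 22.2 > UCL; sample 9 = 22.9 > UCL.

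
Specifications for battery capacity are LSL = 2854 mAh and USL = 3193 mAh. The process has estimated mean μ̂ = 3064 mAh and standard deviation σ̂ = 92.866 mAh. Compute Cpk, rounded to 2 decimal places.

0.46

Cpu = (USL − μ̂) / (3σ̂) = (3193 − 3064) / (3 × 92.866) = 0.4630; Cpl = (μ̂ − LSL) / (3σ̂) = (3064 − 2854) / (3 × 92.866) = 0.7538; Cpk = min(Cpu, Cpl) = 0.4630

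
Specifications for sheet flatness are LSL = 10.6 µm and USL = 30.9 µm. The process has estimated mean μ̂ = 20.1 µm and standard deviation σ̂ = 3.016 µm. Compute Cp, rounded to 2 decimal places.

Cp = (USL − LSL) / (6σ̂) = (30.9 − 10.6) / (6 × 3.016) = 20.3000 / 18.0960 = 1.1218

1.12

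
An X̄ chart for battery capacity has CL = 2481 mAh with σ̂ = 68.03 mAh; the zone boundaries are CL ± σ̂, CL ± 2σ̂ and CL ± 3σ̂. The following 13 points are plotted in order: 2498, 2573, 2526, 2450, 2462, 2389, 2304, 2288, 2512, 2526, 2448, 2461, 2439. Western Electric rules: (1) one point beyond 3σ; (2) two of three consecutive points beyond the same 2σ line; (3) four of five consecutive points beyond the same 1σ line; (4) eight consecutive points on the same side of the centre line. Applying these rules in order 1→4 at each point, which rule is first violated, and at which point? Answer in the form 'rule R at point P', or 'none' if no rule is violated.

Zone of each point (C = within 1σ̂, B = 1σ̂–2σ̂, A = 2σ̂–3σ̂, * = beyond 3σ̂; sign = side of CL): 1:+C, 2:+B, 3:+C, 4:-C, 5:-C, 6:-B, 7:-A, 8:-A, 9:+C, 10:+C, 11:-C, 12:-C, 13:-C
Rule 2 (two of three consecutive points beyond the same 2σ limit) is satisfied at point 8.

rule 2 at point 8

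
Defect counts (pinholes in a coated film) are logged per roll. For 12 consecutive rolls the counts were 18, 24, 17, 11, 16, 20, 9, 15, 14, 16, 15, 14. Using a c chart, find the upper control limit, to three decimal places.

27.656

c̄ = (18 + 24 + 17 + 11 + 16 + 20 + 9 + 15 + 14 + 16 + 15 + 14) / 12 = 189 / 12 = 15.7500
UCL = c̄ + 3√c̄ = 15.7500 + 3 × √15.7500 = 15.7500 + 3 × 3.9686 = 27.6559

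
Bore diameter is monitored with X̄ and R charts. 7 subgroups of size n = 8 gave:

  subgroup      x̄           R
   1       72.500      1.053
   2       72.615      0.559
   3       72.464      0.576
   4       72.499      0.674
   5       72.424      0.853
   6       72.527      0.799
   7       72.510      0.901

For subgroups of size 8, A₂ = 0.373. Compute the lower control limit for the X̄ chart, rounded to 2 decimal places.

X̄̄ = (72.500 + 72.615 + 72.464 + 72.499 + 72.424 + 72.527 + 72.510) / 7 = 507.5390 / 7 = 72.5056
R̄ = (1.053 + 0.559 + 0.576 + 0.674 + 0.853 + 0.799 + 0.901) / 7 = 5.4150 / 7 = 0.7736
LCL = X̄̄ − A₂·R̄ = 72.5056 − 0.373 × 0.7736 = 72.2170

72.22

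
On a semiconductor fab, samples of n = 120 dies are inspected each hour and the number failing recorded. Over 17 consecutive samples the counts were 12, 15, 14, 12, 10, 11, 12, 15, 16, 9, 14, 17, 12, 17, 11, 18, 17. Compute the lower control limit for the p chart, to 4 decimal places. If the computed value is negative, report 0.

p̄ = Σdᵢ / (k·n) = 232 / (17 × 120) = 0.11373
LCL = p̄ − 3·√(p̄(1−p̄)/n) = 0.11373 − 3 × 0.02898 = 0.02678

0.0268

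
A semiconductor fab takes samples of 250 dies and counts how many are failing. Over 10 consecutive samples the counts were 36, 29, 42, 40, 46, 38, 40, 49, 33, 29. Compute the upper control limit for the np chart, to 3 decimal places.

p̄ = Σdᵢ / (k·n) = 382 / (10 × 250) = 0.15280
UCL = np̄ + 3·√(np̄(1−p̄)) = 38.2000 + 3 × √(38.2000×0.84720) = 38.2000 + 3 × 5.6889 = 55.2666

55.267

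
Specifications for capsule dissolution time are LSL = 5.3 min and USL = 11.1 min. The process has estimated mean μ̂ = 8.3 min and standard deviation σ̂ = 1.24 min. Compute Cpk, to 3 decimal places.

Cpu = (USL − μ̂) / (3σ̂) = (11.1 − 8.3) / (3 × 1.24) = 0.7527; Cpl = (μ̂ − LSL) / (3σ̂) = (8.3 − 5.3) / (3 × 1.24) = 0.8065; Cpk = min(Cpu, Cpl) = 0.7527

0.753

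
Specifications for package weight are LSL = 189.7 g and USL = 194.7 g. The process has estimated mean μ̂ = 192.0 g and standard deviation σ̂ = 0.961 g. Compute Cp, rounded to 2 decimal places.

Cp = (USL − LSL) / (6σ̂) = (194.7 − 189.7) / (6 × 0.961) = 5.0000 / 5.7660 = 0.8672

0.87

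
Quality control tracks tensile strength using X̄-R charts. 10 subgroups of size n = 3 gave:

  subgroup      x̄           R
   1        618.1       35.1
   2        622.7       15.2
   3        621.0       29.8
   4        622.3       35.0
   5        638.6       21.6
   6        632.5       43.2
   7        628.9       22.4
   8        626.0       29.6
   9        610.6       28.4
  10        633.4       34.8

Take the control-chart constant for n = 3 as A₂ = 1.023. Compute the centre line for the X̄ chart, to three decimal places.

625.410

X̄̄ = (618.1 + 622.7 + 621.0 + 622.3 + 638.6 + 632.5 + 628.9 + 626.0 + 610.6 + 633.4) / 10 = 6254.1000 / 10 = 625.4100
CL = X̄̄ = 625.4100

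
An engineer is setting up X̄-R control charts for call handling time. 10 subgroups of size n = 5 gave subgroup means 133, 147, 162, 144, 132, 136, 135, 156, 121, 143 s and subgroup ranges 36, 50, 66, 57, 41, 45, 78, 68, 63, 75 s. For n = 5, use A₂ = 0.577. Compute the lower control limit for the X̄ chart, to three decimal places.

107.492

X̄̄ = (133 + 147 + 162 + 144 + 132 + 136 + 135 + 156 + 121 + 143) / 10 = 1409.0000 / 10 = 140.9000
R̄ = (36 + 50 + 66 + 57 + 41 + 45 + 78 + 68 + 63 + 75) / 10 = 579.0000 / 10 = 57.9000
LCL = X̄̄ − A₂·R̄ = 140.9000 − 0.577 × 57.9000 = 107.4917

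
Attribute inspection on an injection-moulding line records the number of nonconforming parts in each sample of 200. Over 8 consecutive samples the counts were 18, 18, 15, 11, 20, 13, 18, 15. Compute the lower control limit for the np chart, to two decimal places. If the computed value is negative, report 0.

4.49

p̄ = Σdᵢ / (k·n) = 128 / (8 × 200) = 0.08000
LCL = np̄ − 3·√(np̄(1−p̄)) = 16.0000 − 3 × 3.8367 = 4.4900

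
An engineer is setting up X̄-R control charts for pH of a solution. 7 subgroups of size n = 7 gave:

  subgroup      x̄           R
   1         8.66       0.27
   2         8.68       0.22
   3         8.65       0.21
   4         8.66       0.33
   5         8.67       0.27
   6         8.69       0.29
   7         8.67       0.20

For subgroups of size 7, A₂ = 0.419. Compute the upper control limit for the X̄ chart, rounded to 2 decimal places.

8.78

X̄̄ = (8.66 + 8.68 + 8.65 + 8.66 + 8.67 + 8.69 + 8.67) / 7 = 60.6800 / 7 = 8.6686
R̄ = (0.27 + 0.22 + 0.21 + 0.33 + 0.27 + 0.29 + 0.20) / 7 = 1.7900 / 7 = 0.2557
UCL = X̄̄ + A₂·R̄ = 8.6686 + 0.419 × 0.2557 = 8.7757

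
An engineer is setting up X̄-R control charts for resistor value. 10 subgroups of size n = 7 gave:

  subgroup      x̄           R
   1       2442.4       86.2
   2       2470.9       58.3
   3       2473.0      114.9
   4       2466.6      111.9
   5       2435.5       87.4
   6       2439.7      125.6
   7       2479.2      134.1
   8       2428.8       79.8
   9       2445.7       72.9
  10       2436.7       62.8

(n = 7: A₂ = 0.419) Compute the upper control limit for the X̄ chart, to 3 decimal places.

X̄̄ = (2442.4 + 2470.9 + 2473.0 + 2466.6 + 2435.5 + 2439.7 + 2479.2 + 2428.8 + 2445.7 + 2436.7) / 10 = 24518.5000 / 10 = 2451.8500
R̄ = (86.2 + 58.3 + 114.9 + 111.9 + 87.4 + 125.6 + 134.1 + 79.8 + 72.9 + 62.8) / 10 = 933.9000 / 10 = 93.3900
UCL = X̄̄ + A₂·R̄ = 2451.8500 + 0.419 × 93.3900 = 2490.9804

2490.980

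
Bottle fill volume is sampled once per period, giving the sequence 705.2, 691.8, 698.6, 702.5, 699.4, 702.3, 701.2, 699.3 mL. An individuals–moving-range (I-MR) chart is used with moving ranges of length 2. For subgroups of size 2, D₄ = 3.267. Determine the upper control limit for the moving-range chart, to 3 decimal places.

Moving ranges: 13.4, 6.8, 3.9, 3.1, 2.9, 1.1, 1.9; M̄R̄ = 33.1000 / 7 = 4.7286
UCL_MR = D₄·M̄R̄ = 3.267 × 4.7286 = 15.4482

15.448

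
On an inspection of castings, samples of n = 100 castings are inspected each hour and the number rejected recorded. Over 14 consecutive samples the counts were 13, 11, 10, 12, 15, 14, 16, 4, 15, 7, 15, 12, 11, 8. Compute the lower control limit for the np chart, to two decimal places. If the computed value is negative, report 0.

2.02

p̄ = Σdᵢ / (k·n) = 163 / (14 × 100) = 0.11643
LCL = np̄ − 3·√(np̄(1−p̄)) = 11.6429 − 3 × 3.2074 = 2.0207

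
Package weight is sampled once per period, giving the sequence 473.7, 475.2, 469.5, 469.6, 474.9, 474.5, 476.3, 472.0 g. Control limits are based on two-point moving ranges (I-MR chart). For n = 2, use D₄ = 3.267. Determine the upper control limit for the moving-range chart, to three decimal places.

8.914

Moving ranges: 1.5, 5.7, 0.1, 5.3, 0.4, 1.8, 4.3; M̄R̄ = 19.1000 / 7 = 2.7286
UCL_MR = D₄·M̄R̄ = 3.267 × 2.7286 = 8.9142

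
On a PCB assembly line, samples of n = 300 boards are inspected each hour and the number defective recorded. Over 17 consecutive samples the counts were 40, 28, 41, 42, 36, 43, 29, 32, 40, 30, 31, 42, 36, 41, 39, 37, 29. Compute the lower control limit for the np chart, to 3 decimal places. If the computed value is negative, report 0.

p̄ = Σdᵢ / (k·n) = 616 / (17 × 300) = 0.12078
LCL = np̄ − 3·√(np̄(1−p̄)) = 36.2353 − 3 × 5.6443 = 19.3023

19.302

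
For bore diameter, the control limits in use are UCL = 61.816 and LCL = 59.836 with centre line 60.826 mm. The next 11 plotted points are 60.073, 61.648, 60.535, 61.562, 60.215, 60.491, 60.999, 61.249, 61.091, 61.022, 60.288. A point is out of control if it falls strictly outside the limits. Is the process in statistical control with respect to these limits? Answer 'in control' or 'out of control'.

All 11 points lie within [59.836, 61.816].

in control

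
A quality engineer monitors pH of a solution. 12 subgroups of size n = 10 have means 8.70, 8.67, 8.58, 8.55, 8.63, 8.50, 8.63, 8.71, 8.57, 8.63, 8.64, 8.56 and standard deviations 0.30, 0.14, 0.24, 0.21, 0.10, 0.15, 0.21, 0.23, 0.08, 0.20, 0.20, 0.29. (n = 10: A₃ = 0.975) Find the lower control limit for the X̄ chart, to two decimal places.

X̄̄ = (8.70 + 8.67 + 8.58 + 8.55 + 8.63 + 8.50 + 8.63 + 8.71 + 8.57 + 8.63 + 8.64 + 8.56) / 12 = 8.6142
s̄ = (0.30 + 0.14 + 0.24 + 0.21 + 0.10 + 0.15 + 0.21 + 0.23 + 0.08 + 0.20 + 0.20 + 0.29) / 12 = 0.1958
LCL = X̄̄ − A₃·s̄ = 8.6142 − 0.975 × 0.1958 = 8.4232

8.42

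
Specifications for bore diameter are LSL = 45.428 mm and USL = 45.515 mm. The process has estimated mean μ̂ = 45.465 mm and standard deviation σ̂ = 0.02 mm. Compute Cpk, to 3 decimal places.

0.617

Cpu = (USL − μ̂) / (3σ̂) = (45.515 − 45.465) / (3 × 0.02) = 0.8333; Cpl = (μ̂ − LSL) / (3σ̂) = (45.465 − 45.428) / (3 × 0.02) = 0.6167; Cpk = min(Cpu, Cpl) = 0.6167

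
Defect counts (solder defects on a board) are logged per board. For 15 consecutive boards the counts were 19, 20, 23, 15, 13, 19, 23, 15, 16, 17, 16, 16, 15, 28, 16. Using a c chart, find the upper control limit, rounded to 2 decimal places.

c̄ = (19 + 20 + 23 + 15 + 13 + 19 + 23 + 15 + 16 + 17 + 16 + 16 + 15 + 28 + 16) / 15 = 271 / 15 = 18.0667
UCL = c̄ + 3√c̄ = 18.0667 + 3 × √18.0667 = 18.0667 + 3 × 4.2505 = 30.8181

30.82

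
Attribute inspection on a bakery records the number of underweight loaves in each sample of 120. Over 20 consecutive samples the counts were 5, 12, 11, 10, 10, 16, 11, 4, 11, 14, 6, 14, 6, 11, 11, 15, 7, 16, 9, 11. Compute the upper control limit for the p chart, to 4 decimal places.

p̄ = Σdᵢ / (k·n) = 210 / (20 × 120) = 0.08750
UCL = p̄ + 3·√(p̄(1−p̄)/n) = 0.08750 + 3 × √(0.08750×0.91250/120) = 0.08750 + 3 × 0.02579 = 0.16488

0.1649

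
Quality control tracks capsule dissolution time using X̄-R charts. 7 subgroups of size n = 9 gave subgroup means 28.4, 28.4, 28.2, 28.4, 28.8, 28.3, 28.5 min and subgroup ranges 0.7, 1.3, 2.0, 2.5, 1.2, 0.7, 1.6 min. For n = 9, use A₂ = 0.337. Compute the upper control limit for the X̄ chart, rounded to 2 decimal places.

28.91

X̄̄ = (28.4 + 28.4 + 28.2 + 28.4 + 28.8 + 28.3 + 28.5) / 7 = 199.0000 / 7 = 28.4286
R̄ = (0.7 + 1.3 + 2.0 + 2.5 + 1.2 + 0.7 + 1.6) / 7 = 10.0000 / 7 = 1.4286
UCL = X̄̄ + A₂·R̄ = 28.4286 + 0.337 × 1.4286 = 28.9100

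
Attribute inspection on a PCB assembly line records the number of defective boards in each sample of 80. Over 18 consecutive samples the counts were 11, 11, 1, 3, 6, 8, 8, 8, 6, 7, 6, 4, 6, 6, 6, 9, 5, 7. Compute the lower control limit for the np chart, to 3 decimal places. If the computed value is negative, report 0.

0.000

p̄ = Σdᵢ / (k·n) = 118 / (18 × 80) = 0.08194
LCL = np̄ − 3·√(np̄(1−p̄)) = 6.5556 − 3 × 2.4532 = -0.8042 → 0 (negative, so LCL = 0)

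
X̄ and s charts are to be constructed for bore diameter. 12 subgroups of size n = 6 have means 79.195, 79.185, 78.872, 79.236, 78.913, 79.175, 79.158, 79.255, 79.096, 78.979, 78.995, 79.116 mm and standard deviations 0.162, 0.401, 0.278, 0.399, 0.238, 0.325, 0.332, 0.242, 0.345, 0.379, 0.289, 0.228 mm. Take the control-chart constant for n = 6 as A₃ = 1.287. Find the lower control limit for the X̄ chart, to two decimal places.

78.71

X̄̄ = (79.195 + 79.185 + 78.872 + 79.236 + 78.913 + 79.175 + 79.158 + 79.255 + 79.096 + 78.979 + 78.995 + 79.116) / 12 = 79.0979
s̄ = (0.162 + 0.401 + 0.278 + 0.399 + 0.238 + 0.325 + 0.332 + 0.242 + 0.345 + 0.379 + 0.289 + 0.228) / 12 = 0.3015
LCL = X̄̄ − A₃·s̄ = 79.0979 − 1.287 × 0.3015 = 78.7099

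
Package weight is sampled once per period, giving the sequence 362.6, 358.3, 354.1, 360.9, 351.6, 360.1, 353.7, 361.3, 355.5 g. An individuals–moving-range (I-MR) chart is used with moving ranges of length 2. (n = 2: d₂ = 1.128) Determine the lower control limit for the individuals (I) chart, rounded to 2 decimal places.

X̄ = (362.6 + 358.3 + 354.1 + 360.9 + 351.6 + 360.1 + 353.7 + 361.3 + 355.5) / 9 = 357.5667
Moving ranges: 4.3, 4.2, 6.8, 9.3, 8.5, 6.4, 7.6, 5.8; M̄R̄ = 52.9000 / 8 = 6.6125
LCL = X̄ − 3·M̄R̄/d₂ = 357.5667 − 3 × 6.6125 / 1.128 = 339.9802

339.98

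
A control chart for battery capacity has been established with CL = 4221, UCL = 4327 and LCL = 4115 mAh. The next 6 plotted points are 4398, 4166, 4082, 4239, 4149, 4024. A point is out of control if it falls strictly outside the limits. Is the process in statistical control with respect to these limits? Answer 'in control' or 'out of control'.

out of control

Compare each point to [4115, 4327]: sample 1 = 4398 > UCL; sample 3 = 4082 < LCL; sample 6 = 4024 < LCL.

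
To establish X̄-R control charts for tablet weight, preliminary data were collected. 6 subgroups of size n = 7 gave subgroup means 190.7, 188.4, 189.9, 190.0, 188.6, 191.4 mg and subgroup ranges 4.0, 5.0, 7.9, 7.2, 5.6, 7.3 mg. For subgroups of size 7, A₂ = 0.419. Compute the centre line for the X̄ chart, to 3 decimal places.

189.833

X̄̄ = (190.7 + 188.4 + 189.9 + 190.0 + 188.6 + 191.4) / 6 = 1139.0000 / 6 = 189.8333
CL = X̄̄ = 189.8333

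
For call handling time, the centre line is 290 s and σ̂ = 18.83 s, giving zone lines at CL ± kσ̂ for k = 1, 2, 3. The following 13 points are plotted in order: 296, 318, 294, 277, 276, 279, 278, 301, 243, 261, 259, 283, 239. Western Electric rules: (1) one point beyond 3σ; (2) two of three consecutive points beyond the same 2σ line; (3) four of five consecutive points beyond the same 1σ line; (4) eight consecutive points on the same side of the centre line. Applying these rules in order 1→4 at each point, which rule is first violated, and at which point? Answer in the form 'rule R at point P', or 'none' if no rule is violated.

Zone of each point (C = within 1σ̂, B = 1σ̂–2σ̂, A = 2σ̂–3σ̂, * = beyond 3σ̂; sign = side of CL): 1:+C, 2:+B, 3:+C, 4:-C, 5:-C, 6:-C, 7:-C, 8:+C, 9:-A, 10:-B, 11:-B, 12:-C, 13:-A
Rule 3 (four of five consecutive points beyond the same 1σ limit) is satisfied at point 13.

rule 3 at point 13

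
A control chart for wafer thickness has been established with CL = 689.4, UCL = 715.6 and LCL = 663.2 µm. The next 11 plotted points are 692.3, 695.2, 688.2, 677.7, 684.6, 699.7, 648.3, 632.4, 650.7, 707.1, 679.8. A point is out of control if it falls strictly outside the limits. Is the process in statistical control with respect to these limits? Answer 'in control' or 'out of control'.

out of control

Compare each point to [663.2, 715.6]: sample 7 = 648.3 < LCL; sample 8 = 632.4 < LCL; sample 9 = 650.7 < LCL.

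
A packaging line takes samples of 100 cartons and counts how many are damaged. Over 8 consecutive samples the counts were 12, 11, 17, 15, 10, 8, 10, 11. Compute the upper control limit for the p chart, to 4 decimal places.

0.2141

p̄ = Σdᵢ / (k·n) = 94 / (8 × 100) = 0.11750
UCL = p̄ + 3·√(p̄(1−p̄)/n) = 0.11750 + 3 × √(0.11750×0.88250/100) = 0.11750 + 3 × 0.03220 = 0.21410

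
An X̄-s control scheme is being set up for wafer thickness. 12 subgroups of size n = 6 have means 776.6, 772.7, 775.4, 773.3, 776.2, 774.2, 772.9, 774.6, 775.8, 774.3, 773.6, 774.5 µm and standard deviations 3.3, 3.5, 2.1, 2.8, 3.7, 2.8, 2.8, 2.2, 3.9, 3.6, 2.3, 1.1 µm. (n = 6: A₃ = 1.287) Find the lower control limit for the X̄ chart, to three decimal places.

X̄̄ = (776.6 + 772.7 + 775.4 + 773.3 + 776.2 + 774.2 + 772.9 + 774.6 + 775.8 + 774.3 + 773.6 + 774.5) / 12 = 774.5083
s̄ = (3.3 + 3.5 + 2.1 + 2.8 + 3.7 + 2.8 + 2.8 + 2.2 + 3.9 + 3.6 + 2.3 + 1.1) / 12 = 2.8417
LCL = X̄̄ − A₃·s̄ = 774.5083 − 1.287 × 2.8417 = 770.8511

770.851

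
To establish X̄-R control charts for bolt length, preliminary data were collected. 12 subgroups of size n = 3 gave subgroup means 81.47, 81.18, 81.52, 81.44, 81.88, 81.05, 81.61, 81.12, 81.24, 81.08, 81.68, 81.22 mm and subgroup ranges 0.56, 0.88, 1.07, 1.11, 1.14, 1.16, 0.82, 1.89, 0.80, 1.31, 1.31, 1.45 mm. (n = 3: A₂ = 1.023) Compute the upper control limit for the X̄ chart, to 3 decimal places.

82.525

X̄̄ = (81.47 + 81.18 + 81.52 + 81.44 + 81.88 + 81.05 + 81.61 + 81.12 + 81.24 + 81.08 + 81.68 + 81.22) / 12 = 976.4900 / 12 = 81.3742
R̄ = (0.56 + 0.88 + 1.07 + 1.11 + 1.14 + 1.16 + 0.82 + 1.89 + 0.80 + 1.31 + 1.31 + 1.45) / 12 = 13.5000 / 12 = 1.1250
UCL = X̄̄ + A₂·R̄ = 81.3742 + 1.023 × 1.1250 = 82.5250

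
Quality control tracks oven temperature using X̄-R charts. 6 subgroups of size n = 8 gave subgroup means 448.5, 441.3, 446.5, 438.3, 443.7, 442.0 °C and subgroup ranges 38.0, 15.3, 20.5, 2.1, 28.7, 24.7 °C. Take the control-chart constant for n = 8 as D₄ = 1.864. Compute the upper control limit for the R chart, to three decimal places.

40.169

R̄ = (38.0 + 15.3 + 20.5 + 2.1 + 28.7 + 24.7) / 6 = 129.3000 / 6 = 21.5500
UCL_R = D₄·R̄ = 1.864 × 21.5500 = 40.1692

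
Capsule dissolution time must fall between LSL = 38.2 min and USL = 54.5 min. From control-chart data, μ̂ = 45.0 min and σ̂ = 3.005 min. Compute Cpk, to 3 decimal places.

0.754

Cpu = (USL − μ̂) / (3σ̂) = (54.5 − 45.0) / (3 × 3.005) = 1.0538; Cpl = (μ̂ − LSL) / (3σ̂) = (45.0 − 38.2) / (3 × 3.005) = 0.7543; Cpk = min(Cpu, Cpl) = 0.7543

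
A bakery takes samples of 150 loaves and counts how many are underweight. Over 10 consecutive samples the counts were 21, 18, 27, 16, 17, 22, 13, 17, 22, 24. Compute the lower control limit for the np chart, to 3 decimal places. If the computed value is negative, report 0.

p̄ = Σdᵢ / (k·n) = 197 / (10 × 150) = 0.13133
LCL = np̄ − 3·√(np̄(1−p̄)) = 19.7000 − 3 × 4.1368 = 7.2897

7.290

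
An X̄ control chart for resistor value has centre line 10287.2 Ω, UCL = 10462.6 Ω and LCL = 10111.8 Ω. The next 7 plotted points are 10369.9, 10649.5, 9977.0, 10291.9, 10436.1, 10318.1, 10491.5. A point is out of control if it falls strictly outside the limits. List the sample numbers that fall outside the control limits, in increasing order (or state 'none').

Compare each point to [10111.8, 10462.6]: sample 2 = 10649.5 > UCL; sample 3 = 9977.0 < LCL; sample 7 = 10491.5 > UCL.

2, 3, 7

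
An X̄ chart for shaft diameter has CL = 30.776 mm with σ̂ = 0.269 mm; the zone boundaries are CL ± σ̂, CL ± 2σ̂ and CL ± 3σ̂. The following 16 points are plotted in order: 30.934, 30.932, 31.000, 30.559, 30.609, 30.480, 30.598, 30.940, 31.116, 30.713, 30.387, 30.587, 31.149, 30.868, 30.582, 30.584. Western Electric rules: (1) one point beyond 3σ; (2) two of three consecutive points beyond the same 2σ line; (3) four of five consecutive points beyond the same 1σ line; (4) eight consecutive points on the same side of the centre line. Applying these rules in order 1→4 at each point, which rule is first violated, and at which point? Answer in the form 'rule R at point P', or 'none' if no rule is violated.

none

Zone of each point (C = within 1σ̂, B = 1σ̂–2σ̂, A = 2σ̂–3σ̂, * = beyond 3σ̂; sign = side of CL): 1:+C, 2:+C, 3:+C, 4:-C, 5:-C, 6:-B, 7:-C, 8:+C, 9:+B, 10:-C, 11:-B, 12:-C, 13:+B, 14:+C, 15:-C, 16:-C
No rule fires across all 16 points.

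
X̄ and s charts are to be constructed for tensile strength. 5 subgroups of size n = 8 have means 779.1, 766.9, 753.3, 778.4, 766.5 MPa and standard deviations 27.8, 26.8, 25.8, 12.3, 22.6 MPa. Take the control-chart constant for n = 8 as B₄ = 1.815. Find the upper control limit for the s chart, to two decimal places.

41.85

s̄ = (27.8 + 26.8 + 25.8 + 12.3 + 22.6) / 5 = 23.0600
UCL_s = B₄·s̄ = 1.815 × 23.0600 = 41.8539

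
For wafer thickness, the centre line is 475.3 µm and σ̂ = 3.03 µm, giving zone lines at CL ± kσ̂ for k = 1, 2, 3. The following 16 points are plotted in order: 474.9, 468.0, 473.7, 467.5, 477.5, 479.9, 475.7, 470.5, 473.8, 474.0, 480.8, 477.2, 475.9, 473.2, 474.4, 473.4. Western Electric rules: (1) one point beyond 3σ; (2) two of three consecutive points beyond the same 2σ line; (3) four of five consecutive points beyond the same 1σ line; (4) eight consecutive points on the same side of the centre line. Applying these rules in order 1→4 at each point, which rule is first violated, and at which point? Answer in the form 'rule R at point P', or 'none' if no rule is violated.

Zone of each point (C = within 1σ̂, B = 1σ̂–2σ̂, A = 2σ̂–3σ̂, * = beyond 3σ̂; sign = side of CL): 1:-C, 2:-A, 3:-C, 4:-A, 5:+C, 6:+B, 7:+C, 8:-B, 9:-C, 10:-C, 11:+B, 12:+C, 13:+C, 14:-C, 15:-C, 16:-C
Rule 2 (two of three consecutive points beyond the same 2σ limit) is satisfied at point 4.

rule 2 at point 4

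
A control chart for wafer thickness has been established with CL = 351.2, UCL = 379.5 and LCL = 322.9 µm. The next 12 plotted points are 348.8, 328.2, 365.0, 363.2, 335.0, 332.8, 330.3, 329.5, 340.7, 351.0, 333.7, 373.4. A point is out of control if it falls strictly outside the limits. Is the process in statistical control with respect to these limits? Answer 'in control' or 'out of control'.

in control

All 12 points lie within [322.9, 379.5].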